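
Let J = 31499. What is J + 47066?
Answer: 78565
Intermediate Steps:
J + 47066 = 31499 + 47066 = 78565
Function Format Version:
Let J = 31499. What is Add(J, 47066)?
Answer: 78565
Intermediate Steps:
Add(J, 47066) = Add(31499, 47066) = 78565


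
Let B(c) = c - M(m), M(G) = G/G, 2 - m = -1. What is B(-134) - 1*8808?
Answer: -8943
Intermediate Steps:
m = 3 (m = 2 - 1*(-1) = 2 + 1 = 3)
M(G) = 1
B(c) = -1 + c (B(c) = c - 1*1 = c - 1 = -1 + c)
B(-134) - 1*8808 = (-1 - 134) - 1*8808 = -135 - 8808 = -8943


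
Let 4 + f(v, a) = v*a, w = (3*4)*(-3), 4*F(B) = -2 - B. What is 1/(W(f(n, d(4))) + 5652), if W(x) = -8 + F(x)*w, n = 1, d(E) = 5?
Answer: 1/5671 ≈ 0.00017634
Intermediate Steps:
F(B) = -1/2 - B/4 (F(B) = (-2 - B)/4 = -1/2 - B/4)
w = -36 (w = 12*(-3) = -36)
f(v, a) = -4 + a*v (f(v, a) = -4 + v*a = -4 + a*v)
W(x) = 10 + 9*x (W(x) = -8 + (-1/2 - x/4)*(-36) = -8 + (18 + 9*x) = 10 + 9*x)
1/(W(f(n, d(4))) + 5652) = 1/((10 + 9*(-4 + 5*1)) + 5652) = 1/((10 + 9*(-4 + 5)) + 5652) = 1/((10 + 9*1) + 5652) = 1/((10 + 9) + 5652) = 1/(19 + 5652) = 1/5671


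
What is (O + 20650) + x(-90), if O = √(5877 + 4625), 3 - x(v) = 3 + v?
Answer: 20740 + √10502 ≈ 20842.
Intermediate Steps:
x(v) = -v (x(v) = 3 - (3 + v) = 3 + (-3 - v) = -v)
O = √10502 ≈ 102.48
(O + 20650) + x(-90) = (√10502 + 20650) - 1*(-90) = (20650 + √10502) + 90 = 20740 + √10502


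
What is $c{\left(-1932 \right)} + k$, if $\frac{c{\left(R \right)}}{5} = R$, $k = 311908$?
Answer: $302248$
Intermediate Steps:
$c{\left(R \right)} = 5 R$
$c{\left(-1932 \right)} + k = 5 \left(-1932\right) + 311908 = -9660 + 311908 = 302248$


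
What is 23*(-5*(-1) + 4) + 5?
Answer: 212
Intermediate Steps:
23*(-5*(-1) + 4) + 5 = 23*(5 + 4) + 5 = 23*9 + 5 = 207 + 5 = 212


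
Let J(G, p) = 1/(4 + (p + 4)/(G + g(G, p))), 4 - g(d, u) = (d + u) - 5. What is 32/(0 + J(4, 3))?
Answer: 496/3 ≈ 165.33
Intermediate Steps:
g(d, u) = 9 - d - u (g(d, u) = 4 - ((d + u) - 5) = 4 - (-5 + d + u) = 4 + (5 - d - u) = 9 - d - u)
J(G, p) = 1/(4 + (4 + p)/(9 - p)) (J(G, p) = 1/(4 + (p + 4)/(G + (9 - G - p))) = 1/(4 + (4 + p)/(9 - p)))
32/(0 + J(4, 3)) = 32/(0 + (9 - 1*3)/(40 - 3*3)) = 32/(0 + (9 - 3)/(40 - 9)) = 32/(0 + 6/31) = 32/(6/31) = (31/6)*32 = 496/3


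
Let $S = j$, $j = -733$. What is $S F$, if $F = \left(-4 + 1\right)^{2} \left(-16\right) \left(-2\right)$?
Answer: $-211104$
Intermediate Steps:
$F = 288$ ($F = \left(-3\right)^{2} \left(-16\right) \left(-2\right) = 9 \left(-16\right) \left(-2\right) = \left(-144\right) \left(-2\right) = 288$)
$S = -733$
$S F = \left(-733\right) 288 = -211104$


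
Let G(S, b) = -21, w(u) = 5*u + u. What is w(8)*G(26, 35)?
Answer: -1008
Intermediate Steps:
w(u) = 6*u
w(8)*G(26, 35) = (6*8)*(-21) = 48*(-21) = -1008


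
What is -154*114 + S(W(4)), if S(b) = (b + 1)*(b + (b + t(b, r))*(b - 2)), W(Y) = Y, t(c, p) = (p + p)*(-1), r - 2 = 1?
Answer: -17556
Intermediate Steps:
r = 3 (r = 2 + 1 = 3)
t(c, p) = -2*p (t(c, p) = (2*p)*(-1) = -2*p)
S(b) = (1 + b)*(b + (-6 + b)*(-2 + b)) (S(b) = (b + 1)*(b + (b - 2*3)*(b - 2)) = (1 + b)*(b + (b - 6)*(-2 + b)) = (1 + b)*(b + (-6 + b)*(-2 + b)))
-154*114 + S(W(4)) = -154*114 + (12 + 4**3 - 6*4**2 + 5*4) = -17556 + (12 + 64 - 6*16 + 20) = -17556 + (12 + 64 - 96 + 20) = -17556 + 0 = -17556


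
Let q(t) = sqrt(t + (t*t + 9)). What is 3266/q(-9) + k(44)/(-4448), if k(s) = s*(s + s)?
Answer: 452885/1251 ≈ 362.02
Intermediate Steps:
k(s) = 2*s**2 (k(s) = s*(2*s) = 2*s**2)
q(t) = sqrt(9 + t + t**2) (q(t) = sqrt(t + (t**2 + 9)) = sqrt(t + (9 + t**2)) = sqrt(9 + t + t**2))
3266/q(-9) + k(44)/(-4448) = 3266/(sqrt(9 - 9 + (-9)**2)) + (2*44**2)/(-4448) = 3266/(sqrt(9 - 9 + 81)) + (2*1936)*(-1/4448) = 3266/(sqrt(81)) + 3872*(-1/4448) = 3266/9 - 121/139 = 452885/1251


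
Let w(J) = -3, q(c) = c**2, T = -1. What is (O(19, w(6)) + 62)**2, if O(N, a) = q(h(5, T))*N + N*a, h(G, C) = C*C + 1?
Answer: 6561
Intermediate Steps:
h(G, C) = 1 + C**2 (h(G, C) = C**2 + 1 = 1 + C**2)
O(N, a) = 4*N + N*a (O(N, a) = (1 + (-1)**2)**2*N + N*a = (1 + 1)**2*N + N*a = 2**2*N + N*a = 4*N + N*a)
(O(19, w(6)) + 62)**2 = (19*(4 - 3) + 62)**2 = (19*1 + 62)**2 = (19 + 62)**2 = 81**2 = 6561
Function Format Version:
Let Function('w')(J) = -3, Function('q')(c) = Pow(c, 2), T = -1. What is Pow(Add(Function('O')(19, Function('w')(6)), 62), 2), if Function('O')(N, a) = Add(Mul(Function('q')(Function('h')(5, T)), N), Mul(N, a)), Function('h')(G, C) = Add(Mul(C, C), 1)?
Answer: 6561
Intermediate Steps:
Function('h')(G, C) = Add(1, Pow(C, 2)) (Function('h')(G, C) = Add(Pow(C, 2), 1) = Add(1, Pow(C, 2)))
Function('O')(N, a) = Add(Mul(4, N), Mul(N, a)) (Function('O')(N, a) = Add(Mul(Pow(Add(1, Pow(-1, 2)), 2), N), Mul(N, a)) = Add(Mul(Pow(Add(1, 1), 2), N), Mul(N, a)) = Add(Mul(Pow(2, 2), N), Mul(N, a)) = Add(Mul(4, N), Mul(N, a)))
Pow(Add(Function('O')(19, Function('w')(6)), 62), 2) = Pow(Add(Mul(19, Add(4, -3)), 62), 2) = Pow(Add(Mul(19, 1), 62), 2) = Pow(Add(19, 62), 2) = Pow(81, 2) = 6561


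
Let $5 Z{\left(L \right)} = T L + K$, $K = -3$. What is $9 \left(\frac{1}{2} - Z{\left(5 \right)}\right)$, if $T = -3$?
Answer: $\frac{369}{10} \approx 36.9$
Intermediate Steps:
$Z{\left(L \right)} = - \frac{3}{5} - \frac{3 L}{5}$ ($Z{\left(L \right)} = \frac{- 3 L - 3}{5} = \frac{-3 - 3 L}{5} = - \frac{3}{5} - \frac{3 L}{5}$)
$9 \left(\frac{1}{2} - Z{\left(5 \right)}\right) = 9 \left(\frac{1}{2} - \left(- \frac{3}{5} - 3\right)\right) = 9 \left(\frac{1}{2} - - \frac{18}{5}\right) = 9 \left(\frac{1}{2} + \frac{18}{5}\right) = 9 \cdot \frac{41}{10} = \frac{369}{10}$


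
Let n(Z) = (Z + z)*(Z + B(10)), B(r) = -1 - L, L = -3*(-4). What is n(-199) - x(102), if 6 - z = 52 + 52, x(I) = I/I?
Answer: 62963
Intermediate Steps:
L = 12
B(r) = -13 (B(r) = -1 - 1*12 = -1 - 12 = -13)
x(I) = 1
z = -98 (z = 6 - (52 + 52) = 6 - 1*104 = 6 - 104 = -98)
n(Z) = (-98 + Z)*(-13 + Z) (n(Z) = (Z - 98)*(Z - 13) = (-98 + Z)*(-13 + Z))
n(-199) - x(102) = (1274 + (-199)² - 111*(-199)) - 1*1 = (1274 + 39601 + 22089) - 1 = 62964 - 1 = 62963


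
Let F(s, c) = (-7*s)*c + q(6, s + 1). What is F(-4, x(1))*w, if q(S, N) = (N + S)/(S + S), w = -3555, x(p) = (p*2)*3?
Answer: -2392515/4 ≈ -5.9813e+5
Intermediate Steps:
x(p) = 6*p (x(p) = (2*p)*3 = 6*p)
q(S, N) = (N + S)/(2*S) (q(S, N) = (N + S)/((2*S)) = (N + S)*(1/(2*S)) = (N + S)/(2*S))
F(s, c) = 7/12 + s/12 - 7*c*s (F(s, c) = (-7*s)*c + (½)*((s + 1) + 6)/6 = -7*c*s + (½)*(⅙)*((1 + s) + 6) = -7*c*s + (½)*(⅙)*(7 + s) = -7*c*s + (7/12 + s/12) = 7/12 + s/12 - 7*c*s)
F(-4, x(1))*w = (7/12 + (1/12)*(-4) - 7*6*1*(-4))*(-3555) = (7/12 - ⅓ - 7*6*(-4))*(-3555) = (7/12 - ⅓ + 168)*(-3555) = (673/4)*(-3555) = -2392515/4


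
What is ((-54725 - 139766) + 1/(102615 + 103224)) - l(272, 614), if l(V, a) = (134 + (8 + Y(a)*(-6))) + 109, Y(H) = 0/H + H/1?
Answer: -39327187661/205839 ≈ -1.9106e+5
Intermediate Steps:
Y(H) = H (Y(H) = 0 + H*1 = 0 + H = H)
l(V, a) = 251 - 6*a (l(V, a) = (134 + (8 + a*(-6))) + 109 = (134 + (8 - 6*a)) + 109 = (142 - 6*a) + 109 = 251 - 6*a)
((-54725 - 139766) + 1/(102615 + 103224)) - l(272, 614) = ((-54725 - 139766) + 1/(102615 + 103224)) - (251 - 6*614) = (-194491 + 1/205839) - (251 - 3684) = (-194491 + 1/205839) - 1*(-3433) = -40033832948/205839 + 3433 = -39327187661/205839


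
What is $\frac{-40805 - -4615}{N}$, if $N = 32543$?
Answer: $- \frac{5170}{4649} \approx -1.1121$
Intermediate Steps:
$\frac{-40805 - -4615}{N} = \frac{-40805 - -4615}{32543} = \left(-40805 + 4615\right) \frac{1}{32543} = \left(-36190\right) \frac{1}{32543} = - \frac{5170}{4649}$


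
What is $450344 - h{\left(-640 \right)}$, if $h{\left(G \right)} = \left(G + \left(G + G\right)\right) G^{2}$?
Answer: $786882344$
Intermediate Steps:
$h{\left(G \right)} = 3 G^{3}$ ($h{\left(G \right)} = \left(G + 2 G\right) G^{2} = 3 G G^{2} = 3 G^{3}$)
$450344 - h{\left(-640 \right)} = 450344 - 3 \left(-640\right)^{3} = 450344 - 3 \left(-262144000\right) = 450344 - -786432000 = 450344 + 786432000 = 786882344$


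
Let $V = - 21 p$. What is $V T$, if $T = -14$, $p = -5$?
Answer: $-1470$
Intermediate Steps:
$V = 105$ ($V = \left(-21\right) \left(-5\right) = 105$)
$V T = 105 \left(-14\right) = -1470$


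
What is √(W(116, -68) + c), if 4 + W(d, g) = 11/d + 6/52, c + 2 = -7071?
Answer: I*√4023268223/754 ≈ 84.124*I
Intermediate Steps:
c = -7073 (c = -2 - 7071 = -7073)
W(d, g) = -101/26 + 11/d (W(d, g) = -4 + (11/d + 6/52) = -4 + (11/d + 6*(1/52)) = -4 + (11/d + 3/26) = -4 + (3/26 + 11/d) = -101/26 + 11/d)
√(W(116, -68) + c) = √((-101/26 + 11/116) - 7073) = √(-5715/1508 - 7073) = √(-10671799/1508) = I*√4023268223/754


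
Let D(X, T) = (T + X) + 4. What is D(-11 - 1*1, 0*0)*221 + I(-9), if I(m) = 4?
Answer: -1764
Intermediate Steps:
D(X, T) = 4 + T + X
D(-11 - 1*1, 0*0)*221 + I(-9) = (4 + 0*0 + (-11 - 1*1))*221 + 4 = (4 + 0 + (-11 - 1))*221 + 4 = (4 + 0 - 12)*221 + 4 = -8*221 + 4 = -1768 + 4 = -1764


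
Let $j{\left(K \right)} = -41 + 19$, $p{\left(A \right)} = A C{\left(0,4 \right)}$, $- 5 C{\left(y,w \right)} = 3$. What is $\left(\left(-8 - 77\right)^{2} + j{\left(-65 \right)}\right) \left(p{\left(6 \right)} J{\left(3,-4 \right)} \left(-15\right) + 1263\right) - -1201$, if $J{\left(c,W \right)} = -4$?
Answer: $7542742$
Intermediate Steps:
$C{\left(y,w \right)} = - \frac{3}{5}$ ($C{\left(y,w \right)} = \left(- \frac{1}{5}\right) 3 = - \frac{3}{5}$)
$p{\left(A \right)} = - \frac{3 A}{5}$ ($p{\left(A \right)} = A \left(- \frac{3}{5}\right) = - \frac{3 A}{5}$)
$j{\left(K \right)} = -22$
$\left(\left(-8 - 77\right)^{2} + j{\left(-65 \right)}\right) \left(p{\left(6 \right)} J{\left(3,-4 \right)} \left(-15\right) + 1263\right) - -1201 = \left(\left(-8 - 77\right)^{2} - 22\right) \left(\left(- \frac{3}{5}\right) 6 \left(-4\right) \left(-15\right) + 1263\right) - -1201 = \left(\left(-85\right)^{2} - 22\right) \left(\left(- \frac{18}{5}\right) \left(-4\right) \left(-15\right) + 1263\right) + 1201 = \left(7225 - 22\right) \left(\frac{72}{5} \left(-15\right) + 1263\right) + 1201 = 7203 \left(-216 + 1263\right) + 1201 = 7203 \cdot 1047 + 1201 = 7541541 + 1201 = 7542742$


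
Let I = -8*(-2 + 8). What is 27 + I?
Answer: -21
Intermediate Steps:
I = -48 (I = -8*6 = -48)
27 + I = 27 - 48 = -21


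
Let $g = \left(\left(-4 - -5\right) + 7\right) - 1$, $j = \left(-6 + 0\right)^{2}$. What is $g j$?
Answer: $252$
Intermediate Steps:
$j = 36$ ($j = \left(-6\right)^{2} = 36$)
$g = 7$ ($g = \left(\left(-4 + 5\right) + 7\right) - 1 = \left(1 + 7\right) - 1 = 8 - 1 = 7$)
$g j = 7 \cdot 36 = 252$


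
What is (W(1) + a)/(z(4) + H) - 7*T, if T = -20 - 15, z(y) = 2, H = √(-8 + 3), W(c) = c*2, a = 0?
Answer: 2209/9 - 2*I*√5/9 ≈ 245.44 - 0.4969*I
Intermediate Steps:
W(c) = 2*c
H = I*√5 (H = √(-5) = I*√5 ≈ 2.2361*I)
T = -35
(W(1) + a)/(z(4) + H) - 7*T = (2*1 + 0)/(2 + I*√5) - 7*(-35) = (2 + 0)/(2 + I*√5) + 245 = 2/(2 + I*√5) + 245 = 245 + 2/(2 + I*√5)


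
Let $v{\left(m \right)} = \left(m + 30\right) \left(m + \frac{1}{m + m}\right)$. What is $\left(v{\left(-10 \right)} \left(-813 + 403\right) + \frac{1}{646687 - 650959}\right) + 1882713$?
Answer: $\frac{8395005455}{4272} \approx 1.9651 \cdot 10^{6}$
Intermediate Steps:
$v{\left(m \right)} = \left(30 + m\right) \left(m + \frac{1}{2 m}\right)$
$\left(v{\left(-10 \right)} \left(-813 + 403\right) + \frac{1}{646687 - 650959}\right) + 1882713 = \left(\left(\frac{1}{2} + \left(-10\right)^{2} + \frac{15}{-10} + 30 \left(-10\right)\right) \left(-813 + 403\right) + \frac{1}{646687 - 650959}\right) + 1882713 = \left(\left(\frac{1}{2} + 100 + 15 \left(- \frac{1}{10}\right) - 300\right) \left(-410\right) + \frac{1}{-4272}\right) + 1882713 = \left(\left(\frac{1}{2} + 100 - \frac{3}{2} - 300\right) \left(-410\right) - \frac{1}{4272}\right) + 1882713 = \left(\left(-201\right) \left(-410\right) - \frac{1}{4272}\right) + 1882713 = \left(82410 - \frac{1}{4272}\right) + 1882713 = \frac{352055519}{4272} + 1882713 = \frac{8395005455}{4272}$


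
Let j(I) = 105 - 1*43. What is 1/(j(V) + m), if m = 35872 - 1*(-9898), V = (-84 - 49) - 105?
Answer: 1/45832 ≈ 2.1819e-5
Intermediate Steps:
V = -238 (V = -133 - 105 = -238)
j(I) = 62 (j(I) = 105 - 43 = 62)
m = 45770 (m = 35872 + 9898 = 45770)
1/(j(V) + m) = 1/(62 + 45770) = 1/45832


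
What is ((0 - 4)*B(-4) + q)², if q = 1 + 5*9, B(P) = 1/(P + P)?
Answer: 8649/4 ≈ 2162.3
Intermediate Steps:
B(P) = 1/(2*P)
q = 46 (q = 1 + 45 = 46)
((0 - 4)*B(-4) + q)² = ((0 - 4)*((½)/(-4)) + 46)² = (-2*(-1)/4 + 46)² = (-4*(-⅛) + 46)² = (½ + 46)² = (93/2)² = 8649/4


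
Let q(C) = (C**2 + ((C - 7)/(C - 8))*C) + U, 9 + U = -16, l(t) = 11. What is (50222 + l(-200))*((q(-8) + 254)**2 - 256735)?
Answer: -35208259467/4 ≈ -8.8021e+9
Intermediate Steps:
U = -25 (U = -9 - 16 = -25)
q(C) = -25 + C**2 + C*(-7 + C)/(-8 + C) (q(C) = (C**2 + ((C - 7)/(C - 8))*C) - 25 = (C**2 + ((-7 + C)/(-8 + C))*C) - 25 = (C**2 + C*(-7 + C)/(-8 + C)) - 25 = -25 + C**2 + C*(-7 + C)/(-8 + C))
(50222 + l(-200))*((q(-8) + 254)**2 - 256735) = (50222 + 11)*(((200 + (-8)**3 - 32*(-8) - 7*(-8)**2)/(-8 - 8) + 254)**2 - 256735) = 50233*(((200 - 512 + 256 - 7*64)/(-16) + 254)**2 - 256735) = 50233*((-(200 - 512 + 256 - 448)/16 + 254)**2 - 256735) = 50233*((-1/16*(-504) + 254)**2 - 256735) = 50233*((63/2 + 254)**2 - 256735) = 50233*((571/2)**2 - 256735) = 50233*(326041/4 - 256735) = 50233*(-700899/4) = -35208259467/4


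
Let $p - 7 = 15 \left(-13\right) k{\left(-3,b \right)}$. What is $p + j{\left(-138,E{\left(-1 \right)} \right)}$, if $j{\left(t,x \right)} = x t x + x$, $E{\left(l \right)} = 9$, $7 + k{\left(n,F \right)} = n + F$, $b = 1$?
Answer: $-9407$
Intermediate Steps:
$k{\left(n,F \right)} = -7 + F + n$ ($k{\left(n,F \right)} = -7 + \left(n + F\right) = -7 + \left(F + n\right) = -7 + F + n$)
$j{\left(t,x \right)} = x + t x^{2}$ ($j{\left(t,x \right)} = t x x + x = t x^{2} + x = x + t x^{2}$)
$p = 1762$ ($p = 7 + 15 \left(-13\right) \left(-7 + 1 - 3\right) = 7 - -1755 = 7 + 1755 = 1762$)
$p + j{\left(-138,E{\left(-1 \right)} \right)} = 1762 + 9 \left(1 - 1242\right) = 1762 + 9 \left(-1241\right) = 1762 - 11169 = -9407$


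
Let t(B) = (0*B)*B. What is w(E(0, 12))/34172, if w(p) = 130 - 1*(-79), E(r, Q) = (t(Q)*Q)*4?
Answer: 209/34172 ≈ 0.0061161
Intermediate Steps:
t(B) = 0 (t(B) = 0*B = 0)
E(r, Q) = 0 (E(r, Q) = (0*Q)*4 = 0*4 = 0)
w(p) = 209 (w(p) = 130 + 79 = 209)
w(E(0, 12))/34172 = 209/34172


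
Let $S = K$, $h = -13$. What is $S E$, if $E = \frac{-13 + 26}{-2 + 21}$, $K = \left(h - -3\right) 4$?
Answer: $- \frac{520}{19} \approx -27.368$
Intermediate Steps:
$K = -40$ ($K = \left(-13 - -3\right) 4 = \left(-13 + \left(-4 + 7\right)\right) 4 = \left(-13 + 3\right) 4 = \left(-10\right) 4 = -40$)
$S = -40$
$E = \frac{13}{19} \approx 0.68421$
$S E = \left(-40\right) \frac{13}{19} = - \frac{520}{19}$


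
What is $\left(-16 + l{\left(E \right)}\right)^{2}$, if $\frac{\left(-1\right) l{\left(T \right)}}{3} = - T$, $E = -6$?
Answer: $1156$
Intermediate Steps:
$l{\left(T \right)} = 3 T$ ($l{\left(T \right)} = - 3 \left(- T\right) = 3 T$)
$\left(-16 + l{\left(E \right)}\right)^{2} = \left(-16 + 3 \left(-6\right)\right)^{2} = \left(-16 - 18\right)^{2} = \left(-34\right)^{2} = 1156$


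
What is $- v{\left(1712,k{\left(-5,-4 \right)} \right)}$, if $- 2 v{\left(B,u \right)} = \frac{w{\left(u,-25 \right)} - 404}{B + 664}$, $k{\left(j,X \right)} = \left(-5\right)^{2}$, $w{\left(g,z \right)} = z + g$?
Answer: $- \frac{101}{1188} \approx -0.085017$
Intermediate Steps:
$w{\left(g,z \right)} = g + z$
$k{\left(j,X \right)} = 25$
$v{\left(B,u \right)} = - \frac{-429 + u}{2 \left(664 + B\right)}$ ($v{\left(B,u \right)} = - \frac{\left(\left(u - 25\right) - 404\right) \frac{1}{B + 664}}{2} = - \frac{\left(\left(-25 + u\right) - 404\right) \frac{1}{664 + B}}{2} = - \frac{\left(-429 + u\right) \frac{1}{664 + B}}{2} = - \frac{\frac{1}{664 + B} \left(-429 + u\right)}{2} = - \frac{-429 + u}{2 \left(664 + B\right)}$)
$- v{\left(1712,k{\left(-5,-4 \right)} \right)} = - \frac{429 - 25}{2 \left(664 + 1712\right)} = - \frac{429 - 25}{2 \cdot 2376} = - \frac{404}{2 \cdot 2376} = \left(-1\right) \frac{101}{1188} = - \frac{101}{1188}$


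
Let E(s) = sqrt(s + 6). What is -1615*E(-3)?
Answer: -1615*sqrt(3) ≈ -2797.3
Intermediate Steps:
E(s) = sqrt(6 + s)
-1615*E(-3) = -1615*sqrt(6 - 3) = -1615*sqrt(3)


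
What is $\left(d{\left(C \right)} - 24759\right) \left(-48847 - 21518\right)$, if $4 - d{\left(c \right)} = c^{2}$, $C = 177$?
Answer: $3946350660$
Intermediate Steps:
$d{\left(c \right)} = 4 - c^{2}$
$\left(d{\left(C \right)} - 24759\right) \left(-48847 - 21518\right) = \left(\left(4 - 177^{2}\right) - 24759\right) \left(-48847 - 21518\right) = \left(\left(4 - 31329\right) - 24759\right) \left(-70365\right) = \left(-31325 - 24759\right) \left(-70365\right) = \left(-56084\right) \left(-70365\right) = 3946350660$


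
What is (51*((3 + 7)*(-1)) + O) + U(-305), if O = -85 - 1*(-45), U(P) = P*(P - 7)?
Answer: 94610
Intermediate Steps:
U(P) = P*(-7 + P)
O = -40 (O = -85 + 45 = -40)
(51*((3 + 7)*(-1)) + O) + U(-305) = (51*((3 + 7)*(-1)) - 40) - 305*(-7 - 305) = (51*(10*(-1)) - 40) - 305*(-312) = (51*(-10) - 40) + 95160 = (-510 - 40) + 95160 = -550 + 95160 = 94610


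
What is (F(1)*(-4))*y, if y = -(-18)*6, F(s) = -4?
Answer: 1728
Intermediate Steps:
y = 108 (y = -9*(-12) = 108)
(F(1)*(-4))*y = -4*(-4)*108 = 16*108 = 1728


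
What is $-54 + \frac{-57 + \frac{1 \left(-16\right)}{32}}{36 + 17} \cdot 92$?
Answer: $- \frac{8152}{53} \approx -153.81$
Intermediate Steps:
$-54 + \frac{-57 + \frac{1 \left(-16\right)}{32}}{36 + 17} \cdot 92 = -54 + \frac{-57 - \frac{1}{2}}{53} \cdot 92 = -54 + \left(-57 - \frac{1}{2}\right) \frac{1}{53} \cdot 92 = -54 + \left(- \frac{115}{2}\right) \frac{1}{53} \cdot 92 = -54 - \frac{5290}{53} = - \frac{8152}{53}$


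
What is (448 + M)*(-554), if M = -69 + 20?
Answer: -221046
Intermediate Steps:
M = -49
(448 + M)*(-554) = (448 - 49)*(-554) = 399*(-554) = -221046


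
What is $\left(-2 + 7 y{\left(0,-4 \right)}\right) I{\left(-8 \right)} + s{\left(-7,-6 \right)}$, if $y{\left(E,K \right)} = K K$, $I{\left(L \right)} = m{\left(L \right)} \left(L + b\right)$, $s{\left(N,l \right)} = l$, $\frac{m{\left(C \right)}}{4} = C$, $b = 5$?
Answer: $10554$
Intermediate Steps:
$m{\left(C \right)} = 4 C$
$I{\left(L \right)} = 4 L \left(5 + L\right)$ ($I{\left(L \right)} = 4 L \left(L + 5\right) = 4 L \left(5 + L\right)$)
$y{\left(E,K \right)} = K^{2}$
$\left(-2 + 7 y{\left(0,-4 \right)}\right) I{\left(-8 \right)} + s{\left(-7,-6 \right)} = \left(-2 + 7 \left(-4\right)^{2}\right) 4 \left(-8\right) \left(5 - 8\right) - 6 = \left(-2 + 7 \cdot 16\right) 4 \left(-8\right) \left(-3\right) - 6 = \left(-2 + 112\right) 96 - 6 = 110 \cdot 96 - 6 = 10560 - 6 = 10554$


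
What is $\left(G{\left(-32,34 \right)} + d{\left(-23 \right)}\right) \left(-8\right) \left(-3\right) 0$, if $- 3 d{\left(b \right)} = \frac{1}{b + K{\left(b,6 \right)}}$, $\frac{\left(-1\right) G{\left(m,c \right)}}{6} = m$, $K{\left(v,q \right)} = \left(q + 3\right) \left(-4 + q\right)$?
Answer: $0$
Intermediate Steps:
$K{\left(v,q \right)} = \left(-4 + q\right) \left(3 + q\right)$ ($K{\left(v,q \right)} = \left(3 + q\right) \left(-4 + q\right) = \left(-4 + q\right) \left(3 + q\right)$)
$G{\left(m,c \right)} = - 6 m$
$d{\left(b \right)} = - \frac{1}{3 \left(18 + b\right)}$ ($d{\left(b \right)} = - \frac{1}{3 \left(b - \left(18 - 36\right)\right)} = - \frac{1}{3 \left(b - -18\right)} = - \frac{1}{3 \left(b + 18\right)} = - \frac{1}{3 \left(18 + b\right)}$)
$\left(G{\left(-32,34 \right)} + d{\left(-23 \right)}\right) \left(-8\right) \left(-3\right) 0 = \left(\left(-6\right) \left(-32\right) - \frac{1}{54 + 3 \left(-23\right)}\right) \left(-8\right) \left(-3\right) 0 = \left(192 - \frac{1}{54 - 69}\right) 24 \cdot 0 = \left(192 - \frac{1}{-15}\right) 0 = \left(192 - - \frac{1}{15}\right) 0 = \left(192 + \frac{1}{15}\right) 0 = \frac{2881}{15} \cdot 0 = 0$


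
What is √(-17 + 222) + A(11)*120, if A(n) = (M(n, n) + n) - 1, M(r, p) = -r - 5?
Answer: -720 + √205 ≈ -705.68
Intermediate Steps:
M(r, p) = -5 - r
A(n) = -6 (A(n) = ((-5 - n) + n) - 1 = -5 - 1 = -6)
√(-17 + 222) + A(11)*120 = √(-17 + 222) - 6*120 = √205 - 720 = -720 + √205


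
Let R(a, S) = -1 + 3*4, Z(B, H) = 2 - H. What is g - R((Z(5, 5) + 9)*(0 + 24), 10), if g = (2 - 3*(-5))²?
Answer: 278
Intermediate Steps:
R(a, S) = 11 (R(a, S) = -1 + 12 = 11)
g = 289 (g = (2 + 15)² = 17² = 289)
g - R((Z(5, 5) + 9)*(0 + 24), 10) = 289 - 1*11 = 289 - 11 = 278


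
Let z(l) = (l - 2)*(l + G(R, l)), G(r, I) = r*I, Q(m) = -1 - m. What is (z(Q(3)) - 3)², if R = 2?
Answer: 4761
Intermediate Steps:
G(r, I) = I*r
z(l) = 3*l*(-2 + l) (z(l) = (l - 2)*(l + l*2) = (-2 + l)*(l + 2*l) = (-2 + l)*(3*l) = 3*l*(-2 + l))
(z(Q(3)) - 3)² = (3*(-1 - 1*3)*(-2 + (-1 - 1*3)) - 3)² = (3*(-1 - 3)*(-2 + (-1 - 3)) - 3)² = (3*(-4)*(-2 - 4) - 3)² = (3*(-4)*(-6) - 3)² = (72 - 3)² = 69² = 4761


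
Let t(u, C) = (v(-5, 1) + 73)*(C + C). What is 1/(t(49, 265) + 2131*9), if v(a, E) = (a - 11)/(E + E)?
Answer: 1/53629 ≈ 1.8647e-5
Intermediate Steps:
v(a, E) = (-11 + a)/(2*E) (v(a, E) = (-11 + a)/((2*E)) = (-11 + a)*(1/(2*E)) = (-11 + a)/(2*E))
t(u, C) = 130*C (t(u, C) = ((½)*(-11 - 5)/1 + 73)*(C + C) = ((½)*1*(-16) + 73)*(2*C) = (-8 + 73)*(2*C) = 65*(2*C) = 130*C)
1/(t(49, 265) + 2131*9) = 1/(130*265 + 2131*9) = 1/(34450 + 19179) = 1/53629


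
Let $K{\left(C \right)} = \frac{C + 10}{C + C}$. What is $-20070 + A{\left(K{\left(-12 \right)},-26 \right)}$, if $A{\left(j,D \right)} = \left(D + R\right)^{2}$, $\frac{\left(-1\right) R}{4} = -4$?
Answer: $-19970$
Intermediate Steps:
$R = 16$ ($R = \left(-4\right) \left(-4\right) = 16$)
$K{\left(C \right)} = \frac{10 + C}{2 C}$
$A{\left(j,D \right)} = \left(16 + D\right)^{2}$ ($A{\left(j,D \right)} = \left(D + 16\right)^{2} = \left(16 + D\right)^{2}$)
$-20070 + A{\left(K{\left(-12 \right)},-26 \right)} = -20070 + \left(16 - 26\right)^{2} = -20070 + \left(-10\right)^{2} = -20070 + 100 = -19970$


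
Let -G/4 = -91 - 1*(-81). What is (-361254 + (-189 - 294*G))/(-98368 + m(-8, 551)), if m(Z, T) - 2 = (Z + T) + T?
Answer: 41467/10808 ≈ 3.8367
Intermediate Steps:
G = 40 (G = -4*(-91 - 1*(-81)) = -4*(-91 + 81) = -4*(-10) = 40)
m(Z, T) = 2 + Z + 2*T (m(Z, T) = 2 + ((Z + T) + T) = 2 + ((T + Z) + T) = 2 + (Z + 2*T) = 2 + Z + 2*T)
(-361254 + (-189 - 294*G))/(-98368 + m(-8, 551)) = (-361254 + (-189 - 294*40))/(-98368 + (2 - 8 + 2*551)) = (-361254 + (-189 - 11760))/(-98368 + (2 - 8 + 1102)) = (-361254 - 11949)/(-98368 + 1096) = -373203/(-97272) = -373203*(-1/97272) = 41467/10808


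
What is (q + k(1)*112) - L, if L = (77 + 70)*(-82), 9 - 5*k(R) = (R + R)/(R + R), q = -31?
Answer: 61011/5 ≈ 12202.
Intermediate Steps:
k(R) = 8/5 (k(R) = 9/5 - (R + R)/(5*(R + R)) = 9/5 - 2*R/(5*(2*R)) = 9/5 - 2*R*1/(2*R)/5 = 9/5 - 1/5*1 = 9/5 - 1/5 = 8/5)
L = -12054 (L = 147*(-82) = -12054)
(q + k(1)*112) - L = (-31 + (8/5)*112) - 1*(-12054) = (-31 + 896/5) + 12054 = 741/5 + 12054 = 61011/5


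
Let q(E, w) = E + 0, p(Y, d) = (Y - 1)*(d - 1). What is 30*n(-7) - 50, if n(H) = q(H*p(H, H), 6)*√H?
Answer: -50 - 13440*I*√7 ≈ -50.0 - 35559.0*I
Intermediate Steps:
p(Y, d) = (-1 + Y)*(-1 + d)
q(E, w) = E
n(H) = H^(3/2)*(1 + H² - 2*H) (n(H) = (H*(1 - H - H + H*H))*√H = (H*(1 - H - H + H²))*√H = (H*(1 + H² - 2*H))*√H = H^(3/2)*(1 + H² - 2*H))
30*n(-7) - 50 = 30*((-7)^(3/2)*(1 + (-7)² - 2*(-7))) - 50 = 30*((-7*I*√7)*(1 + 49 + 14)) - 50 = 30*(-7*I*√7*64) - 50 = 30*(-448*I*√7) - 50 = -13440*I*√7 - 50 = -50 - 13440*I*√7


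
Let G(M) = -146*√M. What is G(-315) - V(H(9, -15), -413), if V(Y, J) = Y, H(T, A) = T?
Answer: -9 - 438*I*√35 ≈ -9.0 - 2591.2*I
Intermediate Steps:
G(-315) - V(H(9, -15), -413) = -438*I*√35 - 1*9 = -438*I*√35 - 9 = -9 - 438*I*√35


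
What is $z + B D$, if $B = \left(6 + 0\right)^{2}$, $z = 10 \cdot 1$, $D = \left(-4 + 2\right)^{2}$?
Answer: $154$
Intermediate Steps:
$D = 4$ ($D = \left(-2\right)^{2} = 4$)
$z = 10$
$B = 36$ ($B = 6^{2} = 36$)
$z + B D = 10 + 36 \cdot 4 = 10 + 144 = 154$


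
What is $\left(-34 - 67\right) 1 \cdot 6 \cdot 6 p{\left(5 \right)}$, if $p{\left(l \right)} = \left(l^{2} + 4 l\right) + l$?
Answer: $-181800$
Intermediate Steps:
$p{\left(l \right)} = l^{2} + 5 l$
$\left(-34 - 67\right) 1 \cdot 6 \cdot 6 p{\left(5 \right)} = \left(-34 - 67\right) 1 \cdot 6 \cdot 6 \cdot 5 \left(5 + 5\right) = \left(-34 + \left(-210 + 143\right)\right) 6 \cdot 6 \cdot 5 \cdot 10 = \left(-34 - 67\right) 36 \cdot 50 = \left(-101\right) 1800 = -181800$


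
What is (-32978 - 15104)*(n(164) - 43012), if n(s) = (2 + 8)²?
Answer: 2063294784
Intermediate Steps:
n(s) = 100 (n(s) = 10² = 100)
(-32978 - 15104)*(n(164) - 43012) = (-32978 - 15104)*(100 - 43012) = -48082*(-42912) = 2063294784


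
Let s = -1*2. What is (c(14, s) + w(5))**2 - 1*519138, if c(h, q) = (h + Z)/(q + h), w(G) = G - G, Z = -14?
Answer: -519138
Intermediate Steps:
w(G) = 0
s = -2
c(h, q) = (-14 + h)/(h + q) (c(h, q) = (h - 14)/(q + h) = (-14 + h)/(h + q))
(c(14, s) + w(5))**2 - 1*519138 = ((-14 + 14)/(14 - 2) + 0)**2 - 1*519138 = (0/12 + 0)**2 - 519138 = ((1/12)*0 + 0)**2 - 519138 = (0 + 0)**2 - 519138 = 0**2 - 519138 = 0 - 519138 = -519138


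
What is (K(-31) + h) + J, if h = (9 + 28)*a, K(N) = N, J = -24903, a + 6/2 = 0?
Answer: -25045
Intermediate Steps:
a = -3 (a = -3 + 0 = -3)
h = -111 (h = (9 + 28)*(-3) = 37*(-3) = -111)
(K(-31) + h) + J = (-31 - 111) - 24903 = -142 - 24903 = -25045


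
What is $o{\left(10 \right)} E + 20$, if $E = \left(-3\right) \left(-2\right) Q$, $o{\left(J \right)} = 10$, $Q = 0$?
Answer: $20$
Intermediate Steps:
$E = 0$ ($E = \left(-3\right) \left(-2\right) 0 = 6 \cdot 0 = 0$)
$o{\left(10 \right)} E + 20 = 10 \cdot 0 + 20 = 0 + 20 = 20$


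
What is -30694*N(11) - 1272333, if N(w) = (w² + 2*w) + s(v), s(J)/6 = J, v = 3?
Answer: -6214067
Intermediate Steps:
s(J) = 6*J
N(w) = 18 + w² + 2*w (N(w) = (w² + 2*w) + 6*3 = (w² + 2*w) + 18 = 18 + w² + 2*w)
-30694*N(11) - 1272333 = -30694*(18 + 11² + 2*11) - 1272333 = -30694*(18 + 121 + 22) - 1272333 = -30694*161 - 1272333 = -4941734 - 1272333 = -6214067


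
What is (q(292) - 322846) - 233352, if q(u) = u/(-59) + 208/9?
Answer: -295331494/531 ≈ -5.5618e+5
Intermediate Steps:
q(u) = 208/9 - u/59 (q(u) = u*(-1/59) + 208*(1/9) = -u/59 + 208/9 = 208/9 - u/59)
(q(292) - 322846) - 233352 = ((208/9 - 1/59*292) - 322846) - 233352 = ((208/9 - 292/59) - 322846) - 233352 = (9644/531 - 322846) - 233352 = -171421582/531 - 233352 = -295331494/531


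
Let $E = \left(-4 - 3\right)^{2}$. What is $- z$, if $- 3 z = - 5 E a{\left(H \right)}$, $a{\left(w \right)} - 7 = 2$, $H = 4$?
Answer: $-735$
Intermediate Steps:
$E = 49$ ($E = \left(-7\right)^{2} = 49$)
$a{\left(w \right)} = 9$ ($a{\left(w \right)} = 7 + 2 = 9$)
$z = 735$ ($z = - \frac{\left(-5\right) 49 \cdot 9}{3} = - \frac{\left(-245\right) 9}{3} = \left(- \frac{1}{3}\right) \left(-2205\right) = 735$)
$- z = \left(-1\right) 735 = -735$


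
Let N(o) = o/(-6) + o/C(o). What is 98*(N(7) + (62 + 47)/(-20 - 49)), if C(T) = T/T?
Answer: 28763/69 ≈ 416.85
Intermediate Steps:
C(T) = 1
N(o) = 5*o/6 (N(o) = o/(-6) + o/1 = o*(-1/6) + o*1 = -o/6 + o = 5*o/6)
98*(N(7) + (62 + 47)/(-20 - 49)) = 98*((5/6)*7 + (62 + 47)/(-20 - 49)) = 98*(35/6 + 109/(-69)) = 98*(35/6 + 109*(-1/69)) = 98*(35/6 - 109/69) = 98*(587/138) = 28763/69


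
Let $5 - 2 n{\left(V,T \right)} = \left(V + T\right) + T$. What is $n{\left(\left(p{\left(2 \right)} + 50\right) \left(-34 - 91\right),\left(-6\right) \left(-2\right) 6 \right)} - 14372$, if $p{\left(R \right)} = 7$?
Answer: $-10879$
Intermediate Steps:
$n{\left(V,T \right)} = \frac{5}{2} - T - \frac{V}{2}$ ($n{\left(V,T \right)} = \frac{5}{2} - \frac{\left(V + T\right) + T}{2} = \frac{5}{2} - \frac{\left(T + V\right) + T}{2} = \frac{5}{2} - \frac{V + 2 T}{2} = \frac{5}{2} - \left(T + \frac{V}{2}\right) = \frac{5}{2} - T - \frac{V}{2}$)
$n{\left(\left(p{\left(2 \right)} + 50\right) \left(-34 - 91\right),\left(-6\right) \left(-2\right) 6 \right)} - 14372 = \left(\frac{5}{2} - \left(-6\right) \left(-2\right) 6 - \frac{\left(7 + 50\right) \left(-34 - 91\right)}{2}\right) - 14372 = \left(\frac{5}{2} - 12 \cdot 6 - \frac{57 \left(-125\right)}{2}\right) - 14372 = \left(\frac{5}{2} - 72 - - \frac{7125}{2}\right) - 14372 = \left(\frac{5}{2} - 72 + \frac{7125}{2}\right) - 14372 = 3493 - 14372 = -10879$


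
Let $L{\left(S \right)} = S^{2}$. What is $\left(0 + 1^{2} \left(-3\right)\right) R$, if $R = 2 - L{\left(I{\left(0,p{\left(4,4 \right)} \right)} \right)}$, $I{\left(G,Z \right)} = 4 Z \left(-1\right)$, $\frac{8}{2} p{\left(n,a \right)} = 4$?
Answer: $42$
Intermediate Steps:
$p{\left(n,a \right)} = 1$ ($p{\left(n,a \right)} = \frac{1}{4} \cdot 4 = 1$)
$I{\left(G,Z \right)} = - 4 Z$
$R = -14$ ($R = 2 - \left(\left(-4\right) 1\right)^{2} = 2 - \left(-4\right)^{2} = 2 - 16 = -14$)
$\left(0 + 1^{2} \left(-3\right)\right) R = \left(0 + 1^{2} \left(-3\right)\right) \left(-14\right) = \left(0 + 1 \left(-3\right)\right) \left(-14\right) = \left(0 - 3\right) \left(-14\right) = \left(-3\right) \left(-14\right) = 42$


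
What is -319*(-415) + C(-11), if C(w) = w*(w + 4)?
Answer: 132462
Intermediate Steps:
C(w) = w*(4 + w)
-319*(-415) + C(-11) = -319*(-415) - 11*(4 - 11) = 132385 - 11*(-7) = 132385 + 77 = 132462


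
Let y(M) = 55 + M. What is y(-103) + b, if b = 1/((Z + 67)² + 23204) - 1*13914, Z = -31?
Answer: -342068999/24500 ≈ -13962.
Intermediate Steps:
b = -340892999/24500 (b = 1/((-31 + 67)² + 23204) - 1*13914 = 1/(36² + 23204) - 13914 = 1/(1296 + 23204) - 13914 = 1/24500 - 13914 = -340892999/24500 ≈ -13914.)
y(-103) + b = (55 - 103) - 340892999/24500 = -48 - 340892999/24500 = -342068999/24500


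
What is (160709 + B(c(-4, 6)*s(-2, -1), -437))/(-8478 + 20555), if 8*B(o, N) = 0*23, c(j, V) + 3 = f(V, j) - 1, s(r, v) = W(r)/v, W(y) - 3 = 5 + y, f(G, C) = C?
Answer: 160709/12077 ≈ 13.307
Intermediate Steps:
W(y) = 8 + y (W(y) = 3 + (5 + y) = 8 + y)
s(r, v) = (8 + r)/v
c(j, V) = -4 + j (c(j, V) = -3 + (j - 1) = -3 + (-1 + j) = -4 + j)
B(o, N) = 0 (B(o, N) = (0*23)/8 = (⅛)*0 = 0)
(160709 + B(c(-4, 6)*s(-2, -1), -437))/(-8478 + 20555) = (160709 + 0)/(-8478 + 20555) = 160709/12077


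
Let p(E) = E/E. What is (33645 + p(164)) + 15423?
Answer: 49069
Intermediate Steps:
p(E) = 1
(33645 + p(164)) + 15423 = (33645 + 1) + 15423 = 33646 + 15423 = 49069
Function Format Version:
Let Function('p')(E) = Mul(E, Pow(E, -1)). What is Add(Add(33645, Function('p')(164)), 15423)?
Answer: 49069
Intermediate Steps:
Function('p')(E) = 1
Add(Add(33645, Function('p')(164)), 15423) = Add(Add(33645, 1), 15423) = Add(33646, 15423) = 49069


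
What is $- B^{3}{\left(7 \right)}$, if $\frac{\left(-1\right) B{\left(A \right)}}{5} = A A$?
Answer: $14706125$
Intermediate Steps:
$B{\left(A \right)} = - 5 A^{2}$ ($B{\left(A \right)} = - 5 A A = - 5 A^{2}$)
$- B^{3}{\left(7 \right)} = - \left(- 5 \cdot 7^{2}\right)^{3} = - \left(\left(-5\right) 49\right)^{3} = - \left(-245\right)^{3} = \left(-1\right) \left(-14706125\right) = 14706125$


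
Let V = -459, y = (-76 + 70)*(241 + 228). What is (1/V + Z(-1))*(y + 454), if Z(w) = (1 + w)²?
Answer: 2360/459 ≈ 5.1416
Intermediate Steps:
y = -2814 (y = -6*469 = -2814)
(1/V + Z(-1))*(y + 454) = (1/(-459) + (1 - 1)²)*(-2814 + 454) = (-1/459 + 0²)*(-2360) = (-1/459 + 0)*(-2360) = -1/459*(-2360) = 2360/459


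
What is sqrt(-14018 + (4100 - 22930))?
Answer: 4*I*sqrt(2053) ≈ 181.24*I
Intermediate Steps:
sqrt(-14018 + (4100 - 22930)) = sqrt(-14018 - 18830) = sqrt(-32848) = 4*I*sqrt(2053)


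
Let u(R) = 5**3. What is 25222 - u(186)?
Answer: 25097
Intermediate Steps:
u(R) = 125
25222 - u(186) = 25222 - 1*125 = 25222 - 125 = 25097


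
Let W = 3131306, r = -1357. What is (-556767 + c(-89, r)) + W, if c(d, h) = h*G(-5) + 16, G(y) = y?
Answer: 2581340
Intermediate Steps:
c(d, h) = 16 - 5*h (c(d, h) = h*(-5) + 16 = -5*h + 16 = 16 - 5*h)
(-556767 + c(-89, r)) + W = (-556767 + (16 - 5*(-1357))) + 3131306 = (-556767 + (16 + 6785)) + 3131306 = (-556767 + 6801) + 3131306 = -549966 + 3131306 = 2581340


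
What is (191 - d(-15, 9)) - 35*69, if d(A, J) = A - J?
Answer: -2200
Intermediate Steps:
(191 - d(-15, 9)) - 35*69 = (191 - (-15 - 1*9)) - 35*69 = (191 - (-15 - 9)) - 2415 = (191 - 1*(-24)) - 2415 = (191 + 24) - 2415 = 215 - 2415 = -2200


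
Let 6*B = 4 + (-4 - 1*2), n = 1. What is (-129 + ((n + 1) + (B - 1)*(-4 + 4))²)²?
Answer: 15625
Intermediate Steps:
B = -⅓ (B = (4 + (-4 - 1*2))/6 = (4 + (-4 - 2))/6 = (4 - 6)/6 = (⅙)*(-2) = -⅓ ≈ -0.33333)
(-129 + ((n + 1) + (B - 1)*(-4 + 4))²)² = (-129 + ((1 + 1) + (-⅓ - 1)*(-4 + 4))²)² = (-129 + (2 - 4/3*0)²)² = (-129 + (2 + 0)²)² = (-129 + 2²)² = (-129 + 4)² = (-125)² = 15625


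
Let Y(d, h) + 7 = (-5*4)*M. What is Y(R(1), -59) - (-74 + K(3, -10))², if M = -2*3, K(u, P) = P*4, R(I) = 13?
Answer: -12883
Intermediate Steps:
K(u, P) = 4*P
M = -6
Y(d, h) = 113 (Y(d, h) = -7 - 5*4*(-6) = -7 - 20*(-6) = -7 + 120 = 113)
Y(R(1), -59) - (-74 + K(3, -10))² = 113 - (-74 + 4*(-10))² = 113 - (-74 - 40)² = 113 - 1*(-114)² = 113 - 1*12996 = 113 - 12996 = -12883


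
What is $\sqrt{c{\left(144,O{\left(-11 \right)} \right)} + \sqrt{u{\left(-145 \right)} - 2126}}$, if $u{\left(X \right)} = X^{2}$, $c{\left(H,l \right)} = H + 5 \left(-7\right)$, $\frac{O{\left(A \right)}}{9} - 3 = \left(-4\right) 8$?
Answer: $\sqrt{109 + \sqrt{18899}} \approx 15.699$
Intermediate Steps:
$O{\left(A \right)} = -261$ ($O{\left(A \right)} = 27 + 9 \left(\left(-4\right) 8\right) = 27 + 9 \left(-32\right) = 27 - 288 = -261$)
$c{\left(H,l \right)} = -35 + H$ ($c{\left(H,l \right)} = H - 35 = -35 + H$)
$\sqrt{c{\left(144,O{\left(-11 \right)} \right)} + \sqrt{u{\left(-145 \right)} - 2126}} = \sqrt{\left(-35 + 144\right) + \sqrt{\left(-145\right)^{2} - 2126}} = \sqrt{109 + \sqrt{21025 - 2126}} = \sqrt{109 + \sqrt{18899}}$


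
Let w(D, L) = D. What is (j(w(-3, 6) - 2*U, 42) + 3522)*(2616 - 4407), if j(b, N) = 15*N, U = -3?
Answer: -7436232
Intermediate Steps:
(j(w(-3, 6) - 2*U, 42) + 3522)*(2616 - 4407) = (15*42 + 3522)*(2616 - 4407) = (630 + 3522)*(-1791) = 4152*(-1791) = -7436232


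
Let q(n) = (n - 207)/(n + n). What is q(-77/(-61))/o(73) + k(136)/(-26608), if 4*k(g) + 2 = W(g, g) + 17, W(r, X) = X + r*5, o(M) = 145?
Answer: -135427783/237662656 ≈ -0.56983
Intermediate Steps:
W(r, X) = X + 5*r
q(n) = (-207 + n)/(2*n) (q(n) = (-207 + n)/((2*n)) = (-207 + n)*(1/(2*n)) = (-207 + n)/(2*n))
k(g) = 15/4 + 3*g/2 (k(g) = -1/2 + ((g + 5*g) + 17)/4 = -1/2 + (6*g + 17)/4 = -1/2 + (17 + 6*g)/4 = -1/2 + (17/4 + 3*g/2) = 15/4 + 3*g/2)
q(-77/(-61))/o(73) + k(136)/(-26608) = ((-207 - 77/(-61))/(2*((-77/(-61)))))/145 + (15/4 + (3/2)*136)/(-26608) = ((-207 - 77*(-1/61))/(2*((-77*(-1/61)))))*(1/145) + (15/4 + 204)*(-1/26608) = ((-207 + 77/61)/(2*(77/61)))*(1/145) + (831/4)*(-1/26608) = ((1/2)*(61/77)*(-12550/61))*(1/145) - 831/106432 = -6275/77*1/145 - 831/106432 = -1255/2233 - 831/106432 = -135427783/237662656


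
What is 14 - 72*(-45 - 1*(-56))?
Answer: -778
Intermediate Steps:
14 - 72*(-45 - 1*(-56)) = 14 - 72*(-45 + 56) = 14 - 72*11 = 14 - 792 = -778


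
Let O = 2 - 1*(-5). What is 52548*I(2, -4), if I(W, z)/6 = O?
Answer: 2207016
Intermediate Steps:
O = 7 (O = 2 + 5 = 7)
I(W, z) = 42 (I(W, z) = 6*7 = 42)
52548*I(2, -4) = 52548*42 = 2207016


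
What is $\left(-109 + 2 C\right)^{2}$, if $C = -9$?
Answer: $16129$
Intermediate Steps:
$\left(-109 + 2 C\right)^{2} = \left(-109 + 2 \left(-9\right)\right)^{2} = \left(-109 - 18\right)^{2} = \left(-127\right)^{2} = 16129$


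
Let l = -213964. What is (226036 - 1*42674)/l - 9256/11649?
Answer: -2058217361/1246233318 ≈ -1.6516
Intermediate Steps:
(226036 - 1*42674)/l - 9256/11649 = (226036 - 1*42674)/(-213964) - 9256/11649 = (226036 - 42674)*(-1/213964) - 9256*1/11649 = 183362*(-1/213964) - 9256/11649 = -91681/106982 - 9256/11649 = -2058217361/1246233318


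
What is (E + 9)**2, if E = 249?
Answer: 66564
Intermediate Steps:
(E + 9)**2 = (249 + 9)**2 = 258**2 = 66564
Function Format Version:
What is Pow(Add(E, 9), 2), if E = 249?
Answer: 66564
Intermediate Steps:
Pow(Add(E, 9), 2) = Pow(Add(249, 9), 2) = Pow(258, 2) = 66564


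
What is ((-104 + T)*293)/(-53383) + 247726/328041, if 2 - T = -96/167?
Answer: 3836480656880/2924472721401 ≈ 1.3119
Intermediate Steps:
T = 430/167 (T = 2 - (-96)/167 = 2 - 1*(-96/167) = 2 + 96/167 = 430/167 ≈ 2.5749)
((-104 + T)*293)/(-53383) + 247726/328041 = ((-104 + 430/167)*293)/(-53383) + 247726/328041 = -16938/167*293*(-1/53383) + 247726*(1/328041) = -4962834/167*(-1/53383) + 247726/328041 = 4962834/8914961 + 247726/328041 = 3836480656880/2924472721401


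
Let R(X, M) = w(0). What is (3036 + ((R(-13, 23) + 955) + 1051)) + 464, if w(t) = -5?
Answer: 5501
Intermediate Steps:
R(X, M) = -5
(3036 + ((R(-13, 23) + 955) + 1051)) + 464 = (3036 + ((-5 + 955) + 1051)) + 464 = (3036 + (950 + 1051)) + 464 = (3036 + 2001) + 464 = 5037 + 464 = 5501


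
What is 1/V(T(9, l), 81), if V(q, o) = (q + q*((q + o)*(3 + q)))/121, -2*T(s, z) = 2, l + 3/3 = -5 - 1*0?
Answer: -121/161 ≈ -0.75155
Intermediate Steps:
l = -6 (l = -1 + (-5 - 1*0) = -1 + (-5 + 0) = -1 - 5 = -6)
T(s, z) = -1 (T(s, z) = -½*2 = -1)
V(q, o) = q/121 + q*(3 + q)*(o + q)/121 (V(q, o) = (q + q*((o + q)*(3 + q)))*(1/121) = (q + q*((3 + q)*(o + q)))*(1/121) = (q + q*(3 + q)*(o + q))*(1/121) = q/121 + q*(3 + q)*(o + q)/121)
1/V(T(9, l), 81) = 1/((1/121)*(-1)*(1 + (-1)² + 3*81 + 3*(-1) + 81*(-1))) = 1/((1/121)*(-1)*(1 + 1 + 243 - 3 - 81)) = 1/((1/121)*(-1)*161) = 1/(-161/121) = -121/161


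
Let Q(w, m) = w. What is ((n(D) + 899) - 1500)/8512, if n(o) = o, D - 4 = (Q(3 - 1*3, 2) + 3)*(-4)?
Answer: -87/1216 ≈ -0.071546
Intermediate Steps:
D = -8 (D = 4 + ((3 - 1*3) + 3)*(-4) = 4 + ((3 - 3) + 3)*(-4) = 4 + (0 + 3)*(-4) = 4 + 3*(-4) = 4 - 12 = -8)
((n(D) + 899) - 1500)/8512 = ((-8 + 899) - 1500)/8512 = (891 - 1500)*(1/8512) = -609*1/8512 = -87/1216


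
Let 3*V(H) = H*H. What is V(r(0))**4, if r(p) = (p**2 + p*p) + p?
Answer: 0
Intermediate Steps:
r(p) = p + 2*p**2 (r(p) = (p**2 + p**2) + p = 2*p**2 + p = p + 2*p**2)
V(H) = H**2/3 (V(H) = (H*H)/3 = H**2/3)
V(r(0))**4 = ((0*(1 + 2*0))**2/3)**4 = ((0*(1 + 0))**2/3)**4 = ((0*1)**2/3)**4 = ((1/3)*0**2)**4 = ((1/3)*0)**4 = 0**4 = 0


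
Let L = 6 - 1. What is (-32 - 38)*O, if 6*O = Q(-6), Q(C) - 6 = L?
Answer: -385/3 ≈ -128.33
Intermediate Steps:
L = 5
Q(C) = 11 (Q(C) = 6 + 5 = 11)
O = 11/6 (O = (⅙)*11 = 11/6 ≈ 1.8333)
(-32 - 38)*O = (-32 - 38)*(11/6) = -70*11/6 = -385/3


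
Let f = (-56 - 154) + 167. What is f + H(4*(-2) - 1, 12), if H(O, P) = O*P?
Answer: -151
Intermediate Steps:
f = -43 (f = -210 + 167 = -43)
f + H(4*(-2) - 1, 12) = -43 + (4*(-2) - 1)*12 = -43 + (-8 - 1)*12 = -43 - 9*12 = -43 - 108 = -151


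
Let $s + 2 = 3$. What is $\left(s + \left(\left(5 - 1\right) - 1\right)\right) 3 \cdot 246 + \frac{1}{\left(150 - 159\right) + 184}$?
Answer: $\frac{516601}{175} \approx 2952.0$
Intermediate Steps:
$s = 1$ ($s = -2 + 3 = 1$)
$\left(s + \left(\left(5 - 1\right) - 1\right)\right) 3 \cdot 246 + \frac{1}{\left(150 - 159\right) + 184} = \left(1 + \left(\left(5 - 1\right) - 1\right)\right) 3 \cdot 246 + \frac{1}{\left(150 - 159\right) + 184} = \left(1 + \left(4 - 1\right)\right) 3 \cdot 246 + \frac{1}{-9 + 184} = \left(1 + 3\right) 3 \cdot 246 + \frac{1}{175} = 4 \cdot 3 \cdot 246 + \frac{1}{175} = 12 \cdot 246 + \frac{1}{175} = 2952 + \frac{1}{175} = \frac{516601}{175}$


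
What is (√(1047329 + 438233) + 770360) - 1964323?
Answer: -1193963 + √1485562 ≈ -1.1927e+6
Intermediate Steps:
(√(1047329 + 438233) + 770360) - 1964323 = (√1485562 + 770360) - 1964323 = (770360 + √1485562) - 1964323 = -1193963 + √1485562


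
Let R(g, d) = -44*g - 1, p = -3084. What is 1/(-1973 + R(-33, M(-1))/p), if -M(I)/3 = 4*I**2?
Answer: -3084/6086183 ≈ -0.00050672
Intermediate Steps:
M(I) = -12*I**2
R(g, d) = -1 - 44*g
1/(-1973 + R(-33, M(-1))/p) = 1/(-1973 + (-1 - 44*(-33))/(-3084)) = 1/(-1973 + (-1 + 1452)*(-1/3084)) = 1/(-1973 + 1451*(-1/3084)) = 1/(-1973 - 1451/3084) = 1/(-6086183/3084) = -3084/6086183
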